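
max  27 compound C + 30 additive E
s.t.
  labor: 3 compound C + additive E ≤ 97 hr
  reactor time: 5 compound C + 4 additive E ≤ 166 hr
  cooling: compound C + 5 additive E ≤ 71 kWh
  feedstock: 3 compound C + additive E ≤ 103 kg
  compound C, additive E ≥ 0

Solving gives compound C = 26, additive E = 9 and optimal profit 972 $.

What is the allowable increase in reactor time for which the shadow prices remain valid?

15

Binding constraints: reactor time, cooling. The basis is B = [[5,4],[1,5]] with det 21.
Per unit increase in reactor time, x* moves by d = (0.2381, -0.0476).
The basis stays optimal until labor becomes binding; allowable increase = 15 hr.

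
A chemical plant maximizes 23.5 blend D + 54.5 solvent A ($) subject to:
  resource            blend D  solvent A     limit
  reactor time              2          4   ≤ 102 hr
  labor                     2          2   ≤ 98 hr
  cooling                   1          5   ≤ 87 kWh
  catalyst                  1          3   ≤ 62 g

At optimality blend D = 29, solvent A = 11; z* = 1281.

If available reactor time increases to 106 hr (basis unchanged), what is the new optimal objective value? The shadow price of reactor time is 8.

1313

Δb = 4, so new z* = 1281 + (8)·(4) = 1281 + 32 = 1313.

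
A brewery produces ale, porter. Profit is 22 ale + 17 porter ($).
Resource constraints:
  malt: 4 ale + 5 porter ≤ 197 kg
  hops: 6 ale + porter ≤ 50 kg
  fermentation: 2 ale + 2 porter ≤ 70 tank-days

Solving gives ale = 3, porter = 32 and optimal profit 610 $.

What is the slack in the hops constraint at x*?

0

hops used = 6·3 + 1·32 = 50; slack = 50 − 50 = 0.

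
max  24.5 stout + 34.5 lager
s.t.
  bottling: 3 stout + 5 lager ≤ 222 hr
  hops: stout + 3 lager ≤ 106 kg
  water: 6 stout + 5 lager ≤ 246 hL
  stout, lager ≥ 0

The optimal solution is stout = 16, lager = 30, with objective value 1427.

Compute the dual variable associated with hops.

Check each constraint at x*: bottling 198/222 (slack 24); hops 106/106 (tight); water 246/246 (tight).
Slack constraints have shadow price 0 (complementary slackness).
Dual feasibility on the basic columns requires 1·y_hops + 6·y_water = 24.5, 3·y_hops + 5·y_water = 34.5.
Solving: y_hops = 6.5, y_water = 3.
Shadow price of hops = 6.5.

6.5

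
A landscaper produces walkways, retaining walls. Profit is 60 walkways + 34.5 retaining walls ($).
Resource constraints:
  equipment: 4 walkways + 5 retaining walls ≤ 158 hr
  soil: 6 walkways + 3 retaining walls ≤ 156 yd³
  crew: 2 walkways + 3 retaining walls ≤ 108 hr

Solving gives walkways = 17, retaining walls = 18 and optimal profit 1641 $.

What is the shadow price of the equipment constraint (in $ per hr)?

1.5

Binding: equipment and soil. Non-binding: crew (20 unused).
By complementary slackness, y = 0 for the non-binding constraint.
The binding rows give the dual system: 4·y_equipment + 6·y_soil = 60 and 5·y_equipment + 3·y_soil = 34.5.
This yields shadow prices y_equipment = 1.5, y_soil = 9.
Shadow price of equipment = 1.5.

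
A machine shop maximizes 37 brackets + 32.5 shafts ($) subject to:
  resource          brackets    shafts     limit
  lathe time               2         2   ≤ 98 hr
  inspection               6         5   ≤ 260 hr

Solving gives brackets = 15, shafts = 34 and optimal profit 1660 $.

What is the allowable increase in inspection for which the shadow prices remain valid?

Binding constraints: lathe time, inspection. The basis is B = [[2,2],[6,5]] with det -2.
Per unit increase in inspection, x* moves by d = (1, -1).
The basis stays optimal until shafts reaches 0; allowable increase = 34 hr.

34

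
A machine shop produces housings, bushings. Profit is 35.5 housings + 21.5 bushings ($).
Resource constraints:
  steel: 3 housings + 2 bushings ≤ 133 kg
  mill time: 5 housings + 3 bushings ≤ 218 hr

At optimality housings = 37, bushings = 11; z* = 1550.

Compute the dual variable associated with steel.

Check each constraint at x*: steel 133/133 (tight); mill time 218/218 (tight).
From A_Bᵀ y = c: 3·y_steel + 5·y_mill time = 35.5; 2·y_steel + 3·y_mill time = 21.5.
→ y_steel = 1 and y_mill time = 6.5.
Shadow price of steel = 1.

1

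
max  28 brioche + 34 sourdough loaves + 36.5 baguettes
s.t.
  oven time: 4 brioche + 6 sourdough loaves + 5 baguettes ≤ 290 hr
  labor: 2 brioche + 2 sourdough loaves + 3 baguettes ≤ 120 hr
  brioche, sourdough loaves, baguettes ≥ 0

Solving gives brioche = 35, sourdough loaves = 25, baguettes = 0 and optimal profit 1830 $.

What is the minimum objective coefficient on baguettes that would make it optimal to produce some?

Check each constraint at x*: oven time 290/290 (tight); labor 120/120 (tight).
Dual feasibility on the basic columns requires 4·y_oven time + 2·y_labor = 28, 6·y_oven time + 2·y_labor = 34.
This yields shadow prices y_oven time = 3, y_labor = 8.
baguettes enters the basis when its profit ≥ yᵀa₃ = 3·5 + 8·3 = 39.

39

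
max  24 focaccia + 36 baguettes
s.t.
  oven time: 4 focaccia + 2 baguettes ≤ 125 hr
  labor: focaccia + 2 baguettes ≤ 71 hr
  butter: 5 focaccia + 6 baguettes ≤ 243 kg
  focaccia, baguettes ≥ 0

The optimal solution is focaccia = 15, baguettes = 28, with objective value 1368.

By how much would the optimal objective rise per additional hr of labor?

At the optimum: oven time uses 116 of 125 (slack = 9); labor uses 71 of 71 (binding); butter uses 243 of 243 (binding).
By complementary slackness, y = 0 for the non-binding constraint.
The binding rows give the dual system: 1·y_labor + 5·y_butter = 24 and 2·y_labor + 6·y_butter = 36.
Solving: y_labor = 9, y_butter = 3.
Shadow price of labor = 9.

9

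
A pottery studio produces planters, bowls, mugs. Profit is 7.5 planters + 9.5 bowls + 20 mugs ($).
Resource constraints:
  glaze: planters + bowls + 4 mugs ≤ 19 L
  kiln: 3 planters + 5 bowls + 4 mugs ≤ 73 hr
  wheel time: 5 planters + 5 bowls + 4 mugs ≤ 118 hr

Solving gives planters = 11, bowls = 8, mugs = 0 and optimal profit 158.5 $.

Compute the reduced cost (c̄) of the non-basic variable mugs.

-2

Check each constraint at x*: glaze 19/19 (tight); kiln 73/73 (tight); wheel time 95/118 (slack 23).
Since wheel time is not tight, its dual is 0.
The binding rows give the dual system: 1·y_glaze + 3·y_kiln = 7.5 and 1·y_glaze + 5·y_kiln = 9.5.
→ y_glaze = 4.5 and y_kiln = 1.
Reduced cost of mugs: c₃ − yᵀa₃ = 20 − (4.5·4 + 1·4) = 20 − 22 = -2.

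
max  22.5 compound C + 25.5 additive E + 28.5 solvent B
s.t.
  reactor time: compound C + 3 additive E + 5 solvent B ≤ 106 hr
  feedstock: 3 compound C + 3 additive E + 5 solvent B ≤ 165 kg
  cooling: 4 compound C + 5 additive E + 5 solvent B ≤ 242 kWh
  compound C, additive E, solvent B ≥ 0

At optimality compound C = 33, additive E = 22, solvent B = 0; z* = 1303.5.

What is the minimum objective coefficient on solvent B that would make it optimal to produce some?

At the optimum: reactor time uses 99 of 106 (slack = 7); feedstock uses 165 of 165 (binding); cooling uses 242 of 242 (binding).
Since reactor time is not tight, its dual is 0.
From A_Bᵀ y = c: 3·y_feedstock + 4·y_cooling = 22.5; 3·y_feedstock + 5·y_cooling = 25.5.
This yields shadow prices y_feedstock = 3.5, y_cooling = 3.
solvent B enters the basis when its profit ≥ yᵀa₃ = 3.5·5 + 3·5 = 32.5.

32.5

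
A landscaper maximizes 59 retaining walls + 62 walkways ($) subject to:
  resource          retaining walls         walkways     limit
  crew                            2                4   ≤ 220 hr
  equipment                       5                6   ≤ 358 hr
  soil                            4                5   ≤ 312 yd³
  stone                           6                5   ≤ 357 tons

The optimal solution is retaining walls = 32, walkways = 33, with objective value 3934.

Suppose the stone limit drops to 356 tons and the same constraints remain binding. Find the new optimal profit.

3930

Binding: equipment and stone. Non-binding: crew (24 unused), soil (19 unused).
Since crew, soil are not tight, their duals are 0.
From A_Bᵀ y = c: 5·y_equipment + 6·y_stone = 59; 6·y_equipment + 5·y_stone = 62.
This yields shadow prices y_equipment = 7, y_stone = 4.
Δz = y_stone·Δb = 4 × (-1) = -4, so new z* = 3934 − 4 = 3930.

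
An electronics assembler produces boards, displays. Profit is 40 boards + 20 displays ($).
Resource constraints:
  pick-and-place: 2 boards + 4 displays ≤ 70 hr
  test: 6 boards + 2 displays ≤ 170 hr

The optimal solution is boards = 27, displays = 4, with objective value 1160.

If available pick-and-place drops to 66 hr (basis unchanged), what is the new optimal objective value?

1152

At the optimum: pick-and-place uses 70 of 70 (binding); test uses 170 of 170 (binding).
From A_Bᵀ y = c: 2·y_pick-and-place + 6·y_test = 40; 4·y_pick-and-place + 2·y_test = 20.
This yields shadow prices y_pick-and-place = 2, y_test = 6.
Δz = y_pick-and-place·Δb = 2 × (-4) = -8, so new z* = 1160 − 8 = 1152.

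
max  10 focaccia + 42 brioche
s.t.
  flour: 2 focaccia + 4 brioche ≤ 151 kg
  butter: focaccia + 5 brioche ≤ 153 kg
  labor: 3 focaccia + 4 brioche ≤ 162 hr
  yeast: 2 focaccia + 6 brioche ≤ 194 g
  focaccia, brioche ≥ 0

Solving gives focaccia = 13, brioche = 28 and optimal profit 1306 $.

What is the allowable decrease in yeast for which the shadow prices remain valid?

10.4

Binding constraints: butter, yeast. The basis is B = [[1,5],[2,6]] with det -4.
Per unit decrease in yeast, x* moves by d = (-1.25, 0.25).
The basis stays optimal until focaccia reaches 0; allowable decrease = 10.4 g.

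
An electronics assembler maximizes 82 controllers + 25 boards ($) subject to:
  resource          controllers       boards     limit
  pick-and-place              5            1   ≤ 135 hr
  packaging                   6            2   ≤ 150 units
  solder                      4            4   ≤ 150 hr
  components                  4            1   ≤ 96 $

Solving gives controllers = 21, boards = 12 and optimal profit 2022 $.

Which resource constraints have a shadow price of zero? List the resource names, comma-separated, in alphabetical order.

pick-and-place: 117/135 (slack 18)
packaging: 150/150 (binding)
solder: 132/150 (slack 18)
components: 96/96 (binding)
By complementary slackness, a constraint with positive slack has shadow price 0 → pick-and-place, solder.

pick-and-place, solder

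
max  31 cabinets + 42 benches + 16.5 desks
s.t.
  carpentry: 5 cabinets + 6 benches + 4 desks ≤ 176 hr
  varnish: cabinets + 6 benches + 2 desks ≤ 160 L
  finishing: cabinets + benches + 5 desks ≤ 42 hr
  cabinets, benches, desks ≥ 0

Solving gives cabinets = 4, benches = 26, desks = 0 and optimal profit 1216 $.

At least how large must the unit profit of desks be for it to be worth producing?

At the optimum: carpentry uses 176 of 176 (binding); varnish uses 160 of 160 (binding); finishing uses 30 of 42 (slack = 12).
Since finishing is not tight, its dual is 0.
Dual feasibility on the basic columns requires 5·y_carpentry + 1·y_varnish = 31, 6·y_carpentry + 6·y_varnish = 42.
→ y_carpentry = 6 and y_varnish = 1.
desks enters the basis when its profit ≥ yᵀa₃ = 6·4 + 1·2 = 26.

26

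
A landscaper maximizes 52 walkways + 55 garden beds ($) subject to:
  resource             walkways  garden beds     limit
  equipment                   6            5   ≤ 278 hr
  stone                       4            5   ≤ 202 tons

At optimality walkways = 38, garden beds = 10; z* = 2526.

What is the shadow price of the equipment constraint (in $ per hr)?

4

Check each constraint at x*: equipment 278/278 (tight); stone 202/202 (tight).
The binding rows give the dual system: 6·y_equipment + 4·y_stone = 52 and 5·y_equipment + 5·y_stone = 55.
Solving: y_equipment = 4, y_stone = 7.
Shadow price of equipment = 4.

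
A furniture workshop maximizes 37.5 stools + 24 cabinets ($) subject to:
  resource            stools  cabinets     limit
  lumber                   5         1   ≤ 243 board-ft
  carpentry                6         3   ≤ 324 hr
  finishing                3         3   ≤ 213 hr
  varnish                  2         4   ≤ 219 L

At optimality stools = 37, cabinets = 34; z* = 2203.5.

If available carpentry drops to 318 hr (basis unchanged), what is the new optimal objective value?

At the optimum: lumber uses 219 of 243 (slack = 24); carpentry uses 324 of 324 (binding); finishing uses 213 of 213 (binding); varnish uses 210 of 219 (slack = 9).
By complementary slackness, y = 0 for the non-binding constraints.
Dual feasibility on the basic columns requires 6·y_carpentry + 3·y_finishing = 37.5, 3·y_carpentry + 3·y_finishing = 24.
This yields shadow prices y_carpentry = 4.5, y_finishing = 3.5.
Δz = y_carpentry·Δb = 4.5 × (-6) = -27, so new z* = 2203.5 − 27 = 2176.5.

2176.5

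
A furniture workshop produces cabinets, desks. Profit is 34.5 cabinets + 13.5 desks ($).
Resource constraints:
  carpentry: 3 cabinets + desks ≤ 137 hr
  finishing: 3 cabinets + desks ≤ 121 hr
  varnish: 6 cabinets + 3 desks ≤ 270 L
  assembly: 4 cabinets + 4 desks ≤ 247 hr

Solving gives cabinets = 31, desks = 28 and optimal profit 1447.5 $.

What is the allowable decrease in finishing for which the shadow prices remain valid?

Binding constraints: finishing, varnish. The basis is B = [[3,1],[6,3]] with det 3.
Per unit decrease in finishing, x* moves by d = (-1, 2).
The basis stays optimal until assembly becomes binding; allowable decrease = 2.75 hr.

2.75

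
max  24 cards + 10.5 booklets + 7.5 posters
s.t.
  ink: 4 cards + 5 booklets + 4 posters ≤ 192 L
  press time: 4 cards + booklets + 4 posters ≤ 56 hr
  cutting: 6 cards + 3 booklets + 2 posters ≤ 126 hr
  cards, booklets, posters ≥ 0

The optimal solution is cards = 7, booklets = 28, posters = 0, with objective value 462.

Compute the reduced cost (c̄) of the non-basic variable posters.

At the optimum: ink uses 168 of 192 (slack = 24); press time uses 56 of 56 (binding); cutting uses 126 of 126 (binding).
By complementary slackness, y = 0 for the non-binding constraint.
From A_Bᵀ y = c: 4·y_press time + 6·y_cutting = 24; 1·y_press time + 3·y_cutting = 10.5.
Solving: y_press time = 1.5, y_cutting = 3.
Reduced cost of posters: c₃ − yᵀa₃ = 7.5 − (1.5·4 + 3·2) = 7.5 − 12 = -4.5.

-4.5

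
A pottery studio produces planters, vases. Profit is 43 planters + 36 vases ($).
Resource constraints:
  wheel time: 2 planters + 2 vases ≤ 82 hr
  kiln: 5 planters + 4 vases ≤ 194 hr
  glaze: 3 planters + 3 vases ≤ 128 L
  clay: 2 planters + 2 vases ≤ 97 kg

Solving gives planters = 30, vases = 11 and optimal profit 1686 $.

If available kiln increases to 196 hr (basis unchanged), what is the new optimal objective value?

1700

Binding: wheel time and kiln. Non-binding: glaze (5 unused), clay (15 unused).
Slack constraints have shadow price 0 (complementary slackness).
From A_Bᵀ y = c: 2·y_wheel time + 5·y_kiln = 43; 2·y_wheel time + 4·y_kiln = 36.
→ y_wheel time = 4 and y_kiln = 7.
Δz = y_kiln·Δb = 7 × (2) = 14, so new z* = 1686 + 14 = 1700.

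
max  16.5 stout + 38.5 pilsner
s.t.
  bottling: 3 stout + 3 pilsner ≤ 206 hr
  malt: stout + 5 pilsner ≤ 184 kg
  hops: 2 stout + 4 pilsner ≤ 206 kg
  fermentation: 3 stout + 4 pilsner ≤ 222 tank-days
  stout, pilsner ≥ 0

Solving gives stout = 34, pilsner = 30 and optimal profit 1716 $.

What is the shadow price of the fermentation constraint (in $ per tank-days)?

Check each constraint at x*: bottling 192/206 (slack 14); malt 184/184 (tight); hops 188/206 (slack 18); fermentation 222/222 (tight).
Slack constraints have shadow price 0 (complementary slackness).
The binding rows give the dual system: 1·y_malt + 3·y_fermentation = 16.5 and 5·y_malt + 4·y_fermentation = 38.5.
This yields shadow prices y_malt = 4.5, y_fermentation = 4.
Shadow price of fermentation = 4.

4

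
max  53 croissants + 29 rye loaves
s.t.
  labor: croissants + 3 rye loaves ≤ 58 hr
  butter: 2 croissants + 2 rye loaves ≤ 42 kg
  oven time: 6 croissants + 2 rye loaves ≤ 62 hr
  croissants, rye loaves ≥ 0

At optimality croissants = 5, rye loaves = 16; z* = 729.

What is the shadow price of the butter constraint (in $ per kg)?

Check each constraint at x*: labor 53/58 (slack 5); butter 42/42 (tight); oven time 62/62 (tight).
Slack constraints have shadow price 0 (complementary slackness).
From A_Bᵀ y = c: 2·y_butter + 6·y_oven time = 53; 2·y_butter + 2·y_oven time = 29.
This yields shadow prices y_butter = 8.5, y_oven time = 6.
Shadow price of butter = 8.5.

8.5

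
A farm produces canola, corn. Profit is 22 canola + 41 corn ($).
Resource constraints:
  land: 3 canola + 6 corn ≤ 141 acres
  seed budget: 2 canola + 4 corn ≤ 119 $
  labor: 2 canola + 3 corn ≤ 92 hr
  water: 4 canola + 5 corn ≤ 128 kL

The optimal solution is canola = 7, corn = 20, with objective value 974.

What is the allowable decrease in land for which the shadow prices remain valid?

Binding constraints: land, water. The basis is B = [[3,6],[4,5]] with det -9.
Per unit decrease in land, x* moves by d = (0.5556, -0.4444).
The basis stays optimal until corn reaches 0; allowable decrease = 45 acres.

45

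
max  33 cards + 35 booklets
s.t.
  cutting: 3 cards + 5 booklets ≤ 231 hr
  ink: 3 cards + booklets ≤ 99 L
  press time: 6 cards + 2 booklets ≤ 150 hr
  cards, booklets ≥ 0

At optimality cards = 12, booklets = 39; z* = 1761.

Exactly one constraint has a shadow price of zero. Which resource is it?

ink

cutting: 231/231 (binding)
ink: 75/99 (slack 24)
press time: 150/150 (binding)
By complementary slackness, a constraint with positive slack has shadow price 0 → ink.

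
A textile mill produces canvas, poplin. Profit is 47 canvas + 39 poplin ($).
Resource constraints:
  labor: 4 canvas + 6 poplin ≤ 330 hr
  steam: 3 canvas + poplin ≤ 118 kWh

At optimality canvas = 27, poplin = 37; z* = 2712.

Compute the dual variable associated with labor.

Both labor and steam are binding at x*.
From A_Bᵀ y = c: 4·y_labor + 3·y_steam = 47; 6·y_labor + 1·y_steam = 39.
Solving: y_labor = 5, y_steam = 9.
Shadow price of labor = 5.

5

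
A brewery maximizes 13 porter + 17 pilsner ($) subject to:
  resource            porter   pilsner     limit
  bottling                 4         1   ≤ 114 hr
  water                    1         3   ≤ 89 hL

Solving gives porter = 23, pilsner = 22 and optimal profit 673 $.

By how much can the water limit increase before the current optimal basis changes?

Binding constraints: bottling, water. The basis is B = [[4,1],[1,3]] with det 11.
Per unit increase in water, x* moves by d = (-0.0909, 0.3636).
The basis stays optimal until porter reaches 0; allowable increase = 253 hL.

253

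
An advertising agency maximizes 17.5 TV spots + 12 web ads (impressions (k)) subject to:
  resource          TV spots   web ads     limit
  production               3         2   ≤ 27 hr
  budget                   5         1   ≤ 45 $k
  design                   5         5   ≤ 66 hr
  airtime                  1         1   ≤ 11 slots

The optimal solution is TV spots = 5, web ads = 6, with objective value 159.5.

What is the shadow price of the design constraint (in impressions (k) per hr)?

0

At the optimum: production uses 27 of 27 (binding); budget uses 31 of 45 (slack = 14); design uses 55 of 66 (slack = 11); airtime uses 11 of 11 (binding).
By complementary slackness, y = 0 for the non-binding constraints.
Dual feasibility on the basic columns requires 3·y_production + 1·y_airtime = 17.5, 2·y_production + 1·y_airtime = 12.
This yields shadow prices y_production = 5.5, y_airtime = 1.
Shadow price of design = 0.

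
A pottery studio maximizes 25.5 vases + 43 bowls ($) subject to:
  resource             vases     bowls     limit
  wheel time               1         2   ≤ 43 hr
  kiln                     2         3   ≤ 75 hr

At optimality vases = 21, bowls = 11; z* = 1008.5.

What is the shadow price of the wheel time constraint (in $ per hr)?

9.5

At the optimum: wheel time uses 43 of 43 (binding); kiln uses 75 of 75 (binding).
Dual feasibility on the basic columns requires 1·y_wheel time + 2·y_kiln = 25.5, 2·y_wheel time + 3·y_kiln = 43.
Solving: y_wheel time = 9.5, y_kiln = 8.
Shadow price of wheel time = 9.5.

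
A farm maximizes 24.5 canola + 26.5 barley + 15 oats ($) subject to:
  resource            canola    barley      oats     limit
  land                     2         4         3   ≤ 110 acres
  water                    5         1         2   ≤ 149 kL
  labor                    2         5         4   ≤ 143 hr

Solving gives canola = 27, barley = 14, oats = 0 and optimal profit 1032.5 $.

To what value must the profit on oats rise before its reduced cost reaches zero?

23

Binding: land and water. Non-binding: labor (19 unused).
By complementary slackness, y = 0 for the non-binding constraint.
Dual feasibility on the basic columns requires 2·y_land + 5·y_water = 24.5, 4·y_land + 1·y_water = 26.5.
Solving: y_land = 6, y_water = 2.5.
oats enters the basis when its profit ≥ yᵀa₃ = 6·3 + 2.5·2 = 23.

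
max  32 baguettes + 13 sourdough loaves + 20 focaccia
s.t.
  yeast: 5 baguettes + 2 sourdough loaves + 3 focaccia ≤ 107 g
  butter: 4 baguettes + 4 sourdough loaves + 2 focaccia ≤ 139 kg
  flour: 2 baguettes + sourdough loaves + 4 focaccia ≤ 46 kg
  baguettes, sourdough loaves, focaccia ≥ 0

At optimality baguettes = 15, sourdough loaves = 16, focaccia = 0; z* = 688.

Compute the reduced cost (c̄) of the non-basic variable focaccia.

Binding: yeast and flour. Non-binding: butter (15 unused).
Slack constraints have shadow price 0 (complementary slackness).
Dual feasibility on the basic columns requires 5·y_yeast + 2·y_flour = 32, 2·y_yeast + 1·y_flour = 13.
→ y_yeast = 6 and y_flour = 1.
Reduced cost of focaccia: c₃ − yᵀa₃ = 20 − (6·3 + 1·4) = 20 − 22 = -2.

-2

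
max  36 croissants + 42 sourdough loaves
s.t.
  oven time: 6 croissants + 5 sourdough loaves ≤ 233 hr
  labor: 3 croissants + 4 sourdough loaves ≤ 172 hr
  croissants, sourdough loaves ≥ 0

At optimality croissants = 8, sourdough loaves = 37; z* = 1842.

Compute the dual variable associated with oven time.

2

At the optimum: oven time uses 233 of 233 (binding); labor uses 172 of 172 (binding).
From A_Bᵀ y = c: 6·y_oven time + 3·y_labor = 36; 5·y_oven time + 4·y_labor = 42.
Solving: y_oven time = 2, y_labor = 8.
Shadow price of oven time = 2.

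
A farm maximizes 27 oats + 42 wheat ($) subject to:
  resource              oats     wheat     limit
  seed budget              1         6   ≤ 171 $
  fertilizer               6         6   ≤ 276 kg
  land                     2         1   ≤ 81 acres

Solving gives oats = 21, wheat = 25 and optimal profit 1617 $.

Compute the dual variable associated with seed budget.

Binding: seed budget and fertilizer. Non-binding: land (14 unused).
Since land is not tight, its dual is 0.
From A_Bᵀ y = c: 1·y_seed budget + 6·y_fertilizer = 27; 6·y_seed budget + 6·y_fertilizer = 42.
→ y_seed budget = 3 and y_fertilizer = 4.
Shadow price of seed budget = 3.

3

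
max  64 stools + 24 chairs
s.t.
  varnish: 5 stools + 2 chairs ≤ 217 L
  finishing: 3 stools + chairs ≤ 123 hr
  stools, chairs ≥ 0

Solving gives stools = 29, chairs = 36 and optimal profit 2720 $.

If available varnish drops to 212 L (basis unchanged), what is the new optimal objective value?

2680

Both varnish and finishing are binding at x*.
Dual feasibility on the basic columns requires 5·y_varnish + 3·y_finishing = 64, 2·y_varnish + 1·y_finishing = 24.
→ y_varnish = 8 and y_finishing = 8.
Δz = y_varnish·Δb = 8 × (-5) = -40, so new z* = 2720 − 40 = 2680.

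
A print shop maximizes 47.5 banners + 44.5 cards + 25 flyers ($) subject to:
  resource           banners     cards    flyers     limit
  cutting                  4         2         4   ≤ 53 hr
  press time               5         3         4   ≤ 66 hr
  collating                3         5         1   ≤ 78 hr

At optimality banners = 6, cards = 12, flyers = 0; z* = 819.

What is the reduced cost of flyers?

Binding: press time and collating. Non-binding: cutting (5 unused).
Since cutting is not tight, its dual is 0.
The binding rows give the dual system: 5·y_press time + 3·y_collating = 47.5 and 3·y_press time + 5·y_collating = 44.5.
This yields shadow prices y_press time = 6.5, y_collating = 5.
Reduced cost of flyers: c₃ − yᵀa₃ = 25 − (6.5·4 + 5·1) = 25 − 31 = -6.

-6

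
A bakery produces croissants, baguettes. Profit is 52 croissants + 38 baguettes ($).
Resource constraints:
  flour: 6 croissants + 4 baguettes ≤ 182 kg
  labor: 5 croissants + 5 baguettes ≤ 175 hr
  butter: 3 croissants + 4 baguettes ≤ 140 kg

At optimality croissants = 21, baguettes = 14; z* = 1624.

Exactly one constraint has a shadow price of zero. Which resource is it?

flour: 182/182 (binding)
labor: 175/175 (binding)
butter: 119/140 (slack 21)
By complementary slackness, a constraint with positive slack has shadow price 0 → butter.

butter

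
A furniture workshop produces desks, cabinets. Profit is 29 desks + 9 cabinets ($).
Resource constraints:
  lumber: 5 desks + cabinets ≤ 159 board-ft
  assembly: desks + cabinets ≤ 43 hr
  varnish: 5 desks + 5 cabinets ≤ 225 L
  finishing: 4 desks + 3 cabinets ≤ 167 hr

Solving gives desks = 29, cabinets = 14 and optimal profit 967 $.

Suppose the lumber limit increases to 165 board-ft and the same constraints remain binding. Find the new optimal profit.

Check each constraint at x*: lumber 159/159 (tight); assembly 43/43 (tight); varnish 215/225 (slack 10); finishing 158/167 (slack 9).
Slack constraints have shadow price 0 (complementary slackness).
From A_Bᵀ y = c: 5·y_lumber + 1·y_assembly = 29; 1·y_lumber + 1·y_assembly = 9.
Solving: y_lumber = 5, y_assembly = 4.
Δz = y_lumber·Δb = 5 × (6) = 30, so new z* = 967 + 30 = 997.

997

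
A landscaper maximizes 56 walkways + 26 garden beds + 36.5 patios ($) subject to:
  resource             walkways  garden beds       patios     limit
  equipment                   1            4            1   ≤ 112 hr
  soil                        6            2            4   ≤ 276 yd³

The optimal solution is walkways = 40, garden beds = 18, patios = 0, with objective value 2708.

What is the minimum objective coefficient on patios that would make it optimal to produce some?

Check each constraint at x*: equipment 112/112 (tight); soil 276/276 (tight).
The binding rows give the dual system: 1·y_equipment + 6·y_soil = 56 and 4·y_equipment + 2·y_soil = 26.
Solving: y_equipment = 2, y_soil = 9.
patios enters the basis when its profit ≥ yᵀa₃ = 2·1 + 9·4 = 38.

38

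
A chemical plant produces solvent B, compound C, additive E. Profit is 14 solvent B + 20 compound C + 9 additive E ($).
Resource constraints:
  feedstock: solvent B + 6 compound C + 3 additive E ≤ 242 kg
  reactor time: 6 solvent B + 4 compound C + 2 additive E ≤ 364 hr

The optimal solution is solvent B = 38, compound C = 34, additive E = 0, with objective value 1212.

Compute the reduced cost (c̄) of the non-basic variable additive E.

-1

Check each constraint at x*: feedstock 242/242 (tight); reactor time 364/364 (tight).
The binding rows give the dual system: 1·y_feedstock + 6·y_reactor time = 14 and 6·y_feedstock + 4·y_reactor time = 20.
Solving: y_feedstock = 2, y_reactor time = 2.
Reduced cost of additive E: c₃ − yᵀa₃ = 9 − (2·3 + 2·2) = 9 − 10 = -1.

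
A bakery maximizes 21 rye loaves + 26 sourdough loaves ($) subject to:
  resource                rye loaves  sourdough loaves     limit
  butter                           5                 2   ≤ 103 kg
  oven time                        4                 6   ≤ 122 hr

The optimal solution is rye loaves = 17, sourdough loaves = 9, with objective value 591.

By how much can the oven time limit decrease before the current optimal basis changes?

Binding constraints: butter, oven time. The basis is B = [[5,2],[4,6]] with det 22.
Per unit decrease in oven time, x* moves by d = (0.0909, -0.2273).
The basis stays optimal until sourdough loaves reaches 0; allowable decrease = 39.6 hr.

39.6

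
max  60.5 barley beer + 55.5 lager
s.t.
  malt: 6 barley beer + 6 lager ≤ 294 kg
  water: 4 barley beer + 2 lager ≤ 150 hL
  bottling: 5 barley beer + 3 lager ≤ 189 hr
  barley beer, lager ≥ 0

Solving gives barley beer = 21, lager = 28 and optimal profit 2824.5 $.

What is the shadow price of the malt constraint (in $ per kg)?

Check each constraint at x*: malt 294/294 (tight); water 140/150 (slack 10); bottling 189/189 (tight).
Since water is not tight, its dual is 0.
Dual feasibility on the basic columns requires 6·y_malt + 5·y_bottling = 60.5, 6·y_malt + 3·y_bottling = 55.5.
→ y_malt = 8 and y_bottling = 2.5.
Shadow price of malt = 8.

8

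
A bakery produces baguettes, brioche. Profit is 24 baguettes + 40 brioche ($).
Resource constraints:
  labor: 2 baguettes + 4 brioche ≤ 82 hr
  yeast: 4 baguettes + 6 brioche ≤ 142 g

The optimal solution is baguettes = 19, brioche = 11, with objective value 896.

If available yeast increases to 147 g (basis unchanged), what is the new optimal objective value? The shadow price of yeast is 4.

Δb = 5, so new z* = 896 + (4)·(5) = 896 + 20 = 916.

916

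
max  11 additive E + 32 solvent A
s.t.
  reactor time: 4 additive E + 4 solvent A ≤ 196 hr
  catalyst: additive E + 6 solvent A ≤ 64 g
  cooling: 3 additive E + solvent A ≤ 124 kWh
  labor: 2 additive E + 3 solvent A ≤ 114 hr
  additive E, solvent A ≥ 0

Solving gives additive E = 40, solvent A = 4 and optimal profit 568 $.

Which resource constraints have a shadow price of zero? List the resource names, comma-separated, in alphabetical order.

labor, reactor time

reactor time: 176/196 (slack 20)
catalyst: 64/64 (binding)
cooling: 124/124 (binding)
labor: 92/114 (slack 22)
By complementary slackness, a constraint with positive slack has shadow price 0 → labor, reactor time.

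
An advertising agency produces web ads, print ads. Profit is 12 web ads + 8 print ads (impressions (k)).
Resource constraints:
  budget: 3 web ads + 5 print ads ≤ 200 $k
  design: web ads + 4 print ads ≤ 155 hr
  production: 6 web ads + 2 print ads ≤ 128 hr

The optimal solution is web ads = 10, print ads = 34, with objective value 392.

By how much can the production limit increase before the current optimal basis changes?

Binding constraints: budget, production. The basis is B = [[3,5],[6,2]] with det -24.
Per unit increase in production, x* moves by d = (0.2083, -0.125).
The basis stays optimal until print ads reaches 0; allowable increase = 272 hr.

272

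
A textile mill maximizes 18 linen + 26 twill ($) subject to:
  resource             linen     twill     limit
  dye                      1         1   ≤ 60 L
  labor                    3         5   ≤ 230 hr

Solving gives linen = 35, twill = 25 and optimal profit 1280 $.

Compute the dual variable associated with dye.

At the optimum: dye uses 60 of 60 (binding); labor uses 230 of 230 (binding).
From A_Bᵀ y = c: 1·y_dye + 3·y_labor = 18; 1·y_dye + 5·y_labor = 26.
This yields shadow prices y_dye = 6, y_labor = 4.
Shadow price of dye = 6.

6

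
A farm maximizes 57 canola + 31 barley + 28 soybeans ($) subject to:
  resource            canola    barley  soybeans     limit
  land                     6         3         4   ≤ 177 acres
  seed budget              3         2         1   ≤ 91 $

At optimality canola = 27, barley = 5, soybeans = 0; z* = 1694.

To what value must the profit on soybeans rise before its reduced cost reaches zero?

33

At the optimum: land uses 177 of 177 (binding); seed budget uses 91 of 91 (binding).
The binding rows give the dual system: 6·y_land + 3·y_seed budget = 57 and 3·y_land + 2·y_seed budget = 31.
→ y_land = 7 and y_seed budget = 5.
soybeans enters the basis when its profit ≥ yᵀa₃ = 7·4 + 5·1 = 33.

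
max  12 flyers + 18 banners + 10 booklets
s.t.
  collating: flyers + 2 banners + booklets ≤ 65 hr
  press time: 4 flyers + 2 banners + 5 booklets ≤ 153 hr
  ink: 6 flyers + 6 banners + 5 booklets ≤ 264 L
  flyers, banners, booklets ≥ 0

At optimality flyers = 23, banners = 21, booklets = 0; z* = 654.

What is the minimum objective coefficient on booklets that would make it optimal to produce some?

At the optimum: collating uses 65 of 65 (binding); press time uses 134 of 153 (slack = 19); ink uses 264 of 264 (binding).
Since press time is not tight, its dual is 0.
The binding rows give the dual system: 1·y_collating + 6·y_ink = 12 and 2·y_collating + 6·y_ink = 18.
→ y_collating = 6 and y_ink = 1.
booklets enters the basis when its profit ≥ yᵀa₃ = 6·1 + 1·5 = 11.

11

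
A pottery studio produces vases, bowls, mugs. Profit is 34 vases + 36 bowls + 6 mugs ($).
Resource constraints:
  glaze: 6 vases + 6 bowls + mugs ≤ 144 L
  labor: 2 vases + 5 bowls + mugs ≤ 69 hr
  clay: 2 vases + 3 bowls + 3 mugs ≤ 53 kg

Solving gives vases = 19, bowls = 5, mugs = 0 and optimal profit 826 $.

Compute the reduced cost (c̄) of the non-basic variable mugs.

-5

Check each constraint at x*: glaze 144/144 (tight); labor 63/69 (slack 6); clay 53/53 (tight).
By complementary slackness, y = 0 for the non-binding constraint.
Dual feasibility on the basic columns requires 6·y_glaze + 2·y_clay = 34, 6·y_glaze + 3·y_clay = 36.
This yields shadow prices y_glaze = 5, y_clay = 2.
Reduced cost of mugs: c₃ − yᵀa₃ = 6 − (5·1 + 2·3) = 6 − 11 = -5.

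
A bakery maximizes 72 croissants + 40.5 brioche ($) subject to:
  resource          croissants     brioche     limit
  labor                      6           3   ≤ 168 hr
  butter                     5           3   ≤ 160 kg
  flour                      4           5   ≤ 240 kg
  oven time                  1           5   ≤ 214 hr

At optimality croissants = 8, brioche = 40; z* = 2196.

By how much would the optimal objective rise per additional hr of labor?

Check each constraint at x*: labor 168/168 (tight); butter 160/160 (tight); flour 232/240 (slack 8); oven time 208/214 (slack 6).
Slack constraints have shadow price 0 (complementary slackness).
The binding rows give the dual system: 6·y_labor + 5·y_butter = 72 and 3·y_labor + 3·y_butter = 40.5.
This yields shadow prices y_labor = 4.5, y_butter = 9.
Shadow price of labor = 4.5.

4.5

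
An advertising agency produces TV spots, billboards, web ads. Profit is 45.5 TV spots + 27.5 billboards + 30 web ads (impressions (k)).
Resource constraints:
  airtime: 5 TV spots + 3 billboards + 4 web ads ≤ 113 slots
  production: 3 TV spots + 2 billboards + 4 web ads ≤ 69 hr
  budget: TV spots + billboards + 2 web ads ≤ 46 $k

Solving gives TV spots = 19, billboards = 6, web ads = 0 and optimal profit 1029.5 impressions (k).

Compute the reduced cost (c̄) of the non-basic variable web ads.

Check each constraint at x*: airtime 113/113 (tight); production 69/69 (tight); budget 25/46 (slack 21).
Since budget is not tight, its dual is 0.
Dual feasibility on the basic columns requires 5·y_airtime + 3·y_production = 45.5, 3·y_airtime + 2·y_production = 27.5.
→ y_airtime = 8.5 and y_production = 1.
Reduced cost of web ads: c₃ − yᵀa₃ = 30 − (8.5·4 + 1·4) = 30 − 38 = -8.

-8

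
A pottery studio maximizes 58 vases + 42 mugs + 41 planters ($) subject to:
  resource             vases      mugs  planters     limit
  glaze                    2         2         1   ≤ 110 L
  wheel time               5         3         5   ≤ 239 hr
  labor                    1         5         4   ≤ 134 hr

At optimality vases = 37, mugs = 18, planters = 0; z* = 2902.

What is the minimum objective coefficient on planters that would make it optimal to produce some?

At the optimum: glaze uses 110 of 110 (binding); wheel time uses 239 of 239 (binding); labor uses 127 of 134 (slack = 7).
Since labor is not tight, its dual is 0.
From A_Bᵀ y = c: 2·y_glaze + 5·y_wheel time = 58; 2·y_glaze + 3·y_wheel time = 42.
This yields shadow prices y_glaze = 9, y_wheel time = 8.
planters enters the basis when its profit ≥ yᵀa₃ = 9·1 + 8·5 = 49.

49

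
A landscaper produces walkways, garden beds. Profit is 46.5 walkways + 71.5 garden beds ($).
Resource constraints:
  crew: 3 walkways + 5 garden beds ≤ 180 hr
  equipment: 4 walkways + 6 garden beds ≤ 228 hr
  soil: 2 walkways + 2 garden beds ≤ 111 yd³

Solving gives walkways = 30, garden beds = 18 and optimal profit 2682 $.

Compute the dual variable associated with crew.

Check each constraint at x*: crew 180/180 (tight); equipment 228/228 (tight); soil 96/111 (slack 15).
Since soil is not tight, its dual is 0.
Dual feasibility on the basic columns requires 3·y_crew + 4·y_equipment = 46.5, 5·y_crew + 6·y_equipment = 71.5.
→ y_crew = 3.5 and y_equipment = 9.
Shadow price of crew = 3.5.

3.5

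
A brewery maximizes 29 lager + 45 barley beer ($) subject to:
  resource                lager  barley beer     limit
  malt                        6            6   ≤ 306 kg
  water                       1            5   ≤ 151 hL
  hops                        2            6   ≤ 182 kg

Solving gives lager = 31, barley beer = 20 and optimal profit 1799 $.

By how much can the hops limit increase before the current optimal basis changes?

20

Binding constraints: malt, hops. The basis is B = [[6,6],[2,6]] with det 24.
Per unit increase in hops, x* moves by d = (-0.25, 0.25).
The basis stays optimal until water becomes binding; allowable increase = 20 kg.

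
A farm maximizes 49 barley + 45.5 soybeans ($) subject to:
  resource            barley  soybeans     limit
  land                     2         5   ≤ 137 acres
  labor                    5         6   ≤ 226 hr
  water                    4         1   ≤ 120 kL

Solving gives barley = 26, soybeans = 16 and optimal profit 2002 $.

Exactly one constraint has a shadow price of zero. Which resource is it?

land

land: 132/137 (slack 5)
labor: 226/226 (binding)
water: 120/120 (binding)
By complementary slackness, a constraint with positive slack has shadow price 0 → land.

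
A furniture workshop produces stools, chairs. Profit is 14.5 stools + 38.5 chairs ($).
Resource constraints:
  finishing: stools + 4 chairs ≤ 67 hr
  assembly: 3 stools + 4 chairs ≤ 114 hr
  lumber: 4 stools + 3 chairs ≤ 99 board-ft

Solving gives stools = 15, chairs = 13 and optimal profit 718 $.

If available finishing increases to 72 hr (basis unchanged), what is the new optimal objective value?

760.5

Binding: finishing and lumber. Non-binding: assembly (17 unused).
By complementary slackness, y = 0 for the non-binding constraint.
The binding rows give the dual system: 1·y_finishing + 4·y_lumber = 14.5 and 4·y_finishing + 3·y_lumber = 38.5.
Solving: y_finishing = 8.5, y_lumber = 1.5.
Δz = y_finishing·Δb = 8.5 × (5) = 42.5, so new z* = 718 + 42.5 = 760.5.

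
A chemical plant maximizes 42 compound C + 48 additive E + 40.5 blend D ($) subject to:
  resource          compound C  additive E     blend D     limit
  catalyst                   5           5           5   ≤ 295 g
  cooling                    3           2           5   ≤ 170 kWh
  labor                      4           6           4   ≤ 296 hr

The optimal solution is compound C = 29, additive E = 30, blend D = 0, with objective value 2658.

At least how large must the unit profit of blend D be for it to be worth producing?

42

Binding: catalyst and labor. Non-binding: cooling (23 unused).
By complementary slackness, y = 0 for the non-binding constraint.
Dual feasibility on the basic columns requires 5·y_catalyst + 4·y_labor = 42, 5·y_catalyst + 6·y_labor = 48.
Solving: y_catalyst = 6, y_labor = 3.
blend D enters the basis when its profit ≥ yᵀa₃ = 6·5 + 3·4 = 42.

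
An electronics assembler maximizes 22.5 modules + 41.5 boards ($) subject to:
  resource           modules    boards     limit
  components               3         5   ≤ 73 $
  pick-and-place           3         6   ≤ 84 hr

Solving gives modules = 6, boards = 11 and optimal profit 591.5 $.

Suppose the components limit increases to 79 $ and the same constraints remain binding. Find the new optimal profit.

Check each constraint at x*: components 73/73 (tight); pick-and-place 84/84 (tight).
From A_Bᵀ y = c: 3·y_components + 3·y_pick-and-place = 22.5; 5·y_components + 6·y_pick-and-place = 41.5.
This yields shadow prices y_components = 3.5, y_pick-and-place = 4.
Δz = y_components·Δb = 3.5 × (6) = 21, so new z* = 591.5 + 21 = 612.5.

612.5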